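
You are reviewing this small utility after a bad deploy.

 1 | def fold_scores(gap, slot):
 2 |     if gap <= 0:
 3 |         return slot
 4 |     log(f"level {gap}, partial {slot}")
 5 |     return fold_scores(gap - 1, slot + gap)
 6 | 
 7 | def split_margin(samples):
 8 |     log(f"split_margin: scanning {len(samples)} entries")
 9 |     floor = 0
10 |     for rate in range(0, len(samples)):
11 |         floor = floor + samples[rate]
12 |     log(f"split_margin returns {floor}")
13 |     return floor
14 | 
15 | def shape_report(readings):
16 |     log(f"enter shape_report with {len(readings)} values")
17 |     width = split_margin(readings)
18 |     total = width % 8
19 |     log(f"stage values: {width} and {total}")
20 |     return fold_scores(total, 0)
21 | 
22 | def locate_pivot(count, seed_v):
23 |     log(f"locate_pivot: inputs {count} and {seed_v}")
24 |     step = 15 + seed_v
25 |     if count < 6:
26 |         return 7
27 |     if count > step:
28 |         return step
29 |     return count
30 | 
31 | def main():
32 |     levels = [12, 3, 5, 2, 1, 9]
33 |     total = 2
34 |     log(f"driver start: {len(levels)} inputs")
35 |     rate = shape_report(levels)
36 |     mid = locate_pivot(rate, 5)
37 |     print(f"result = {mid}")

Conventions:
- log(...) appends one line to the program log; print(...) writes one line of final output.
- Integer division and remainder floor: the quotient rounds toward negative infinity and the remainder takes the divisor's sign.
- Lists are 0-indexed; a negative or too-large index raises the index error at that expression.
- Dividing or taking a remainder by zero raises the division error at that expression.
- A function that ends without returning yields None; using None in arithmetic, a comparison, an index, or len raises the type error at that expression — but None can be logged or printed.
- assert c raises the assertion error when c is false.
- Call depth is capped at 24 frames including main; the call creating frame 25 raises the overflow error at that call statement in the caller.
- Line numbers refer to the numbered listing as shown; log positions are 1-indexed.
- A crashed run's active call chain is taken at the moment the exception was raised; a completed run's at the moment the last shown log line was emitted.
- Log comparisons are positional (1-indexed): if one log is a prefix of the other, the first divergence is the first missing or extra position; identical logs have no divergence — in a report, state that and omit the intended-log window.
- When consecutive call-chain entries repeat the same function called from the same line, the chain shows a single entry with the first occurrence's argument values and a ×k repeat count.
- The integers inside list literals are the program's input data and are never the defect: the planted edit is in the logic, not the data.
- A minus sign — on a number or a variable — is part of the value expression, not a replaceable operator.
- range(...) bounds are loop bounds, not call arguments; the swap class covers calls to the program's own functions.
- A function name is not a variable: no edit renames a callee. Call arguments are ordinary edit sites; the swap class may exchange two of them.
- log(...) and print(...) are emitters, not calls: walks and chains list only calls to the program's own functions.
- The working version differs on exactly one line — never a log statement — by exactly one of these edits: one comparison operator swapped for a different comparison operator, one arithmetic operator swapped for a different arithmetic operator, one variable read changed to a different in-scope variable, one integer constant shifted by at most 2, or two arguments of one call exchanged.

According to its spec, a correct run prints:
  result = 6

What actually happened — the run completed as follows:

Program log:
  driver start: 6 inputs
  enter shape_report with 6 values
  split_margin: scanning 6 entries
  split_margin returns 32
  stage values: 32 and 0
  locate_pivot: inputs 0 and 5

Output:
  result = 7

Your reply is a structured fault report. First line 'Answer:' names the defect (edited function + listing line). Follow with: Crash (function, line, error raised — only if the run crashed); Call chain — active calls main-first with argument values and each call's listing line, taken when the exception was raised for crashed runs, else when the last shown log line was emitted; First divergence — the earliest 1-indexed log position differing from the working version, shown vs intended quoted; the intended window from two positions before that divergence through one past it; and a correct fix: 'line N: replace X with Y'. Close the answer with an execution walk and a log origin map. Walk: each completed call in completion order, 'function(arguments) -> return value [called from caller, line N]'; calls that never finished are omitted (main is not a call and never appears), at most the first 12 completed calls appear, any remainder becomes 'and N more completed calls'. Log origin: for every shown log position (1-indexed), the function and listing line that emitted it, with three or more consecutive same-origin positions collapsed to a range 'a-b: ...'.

Answer: the defect is in locate_pivot at line 26.
Key observation: The two runs log identically and part ways only at the printed values.
Call chain: main -> locate_pivot(0, 5) (called at line 36).
First divergence: there is none — every log position agrees.
Execution walk:
  split_margin([12, 3, 5, 2, 1, 9]) -> 32  [called from shape_report, line 17]
  fold_scores(0, 0) -> 0  [called from shape_report, line 20]
  shape_report([12, 3, 5, 2, 1, 9]) -> 0  [called from main, line 35]
  locate_pivot(0, 5) -> 7  [called from main, line 36]
Log origins:
  1: emitted by main (line 34)
  2: emitted by shape_report (line 16)
  3: emitted by split_margin (line 8)
  4: emitted by split_margin (line 12)
  5: emitted by shape_report (line 19)
  6: emitted by locate_pivot (line 23)
A correct fix: line 26: replace `7` with `6`.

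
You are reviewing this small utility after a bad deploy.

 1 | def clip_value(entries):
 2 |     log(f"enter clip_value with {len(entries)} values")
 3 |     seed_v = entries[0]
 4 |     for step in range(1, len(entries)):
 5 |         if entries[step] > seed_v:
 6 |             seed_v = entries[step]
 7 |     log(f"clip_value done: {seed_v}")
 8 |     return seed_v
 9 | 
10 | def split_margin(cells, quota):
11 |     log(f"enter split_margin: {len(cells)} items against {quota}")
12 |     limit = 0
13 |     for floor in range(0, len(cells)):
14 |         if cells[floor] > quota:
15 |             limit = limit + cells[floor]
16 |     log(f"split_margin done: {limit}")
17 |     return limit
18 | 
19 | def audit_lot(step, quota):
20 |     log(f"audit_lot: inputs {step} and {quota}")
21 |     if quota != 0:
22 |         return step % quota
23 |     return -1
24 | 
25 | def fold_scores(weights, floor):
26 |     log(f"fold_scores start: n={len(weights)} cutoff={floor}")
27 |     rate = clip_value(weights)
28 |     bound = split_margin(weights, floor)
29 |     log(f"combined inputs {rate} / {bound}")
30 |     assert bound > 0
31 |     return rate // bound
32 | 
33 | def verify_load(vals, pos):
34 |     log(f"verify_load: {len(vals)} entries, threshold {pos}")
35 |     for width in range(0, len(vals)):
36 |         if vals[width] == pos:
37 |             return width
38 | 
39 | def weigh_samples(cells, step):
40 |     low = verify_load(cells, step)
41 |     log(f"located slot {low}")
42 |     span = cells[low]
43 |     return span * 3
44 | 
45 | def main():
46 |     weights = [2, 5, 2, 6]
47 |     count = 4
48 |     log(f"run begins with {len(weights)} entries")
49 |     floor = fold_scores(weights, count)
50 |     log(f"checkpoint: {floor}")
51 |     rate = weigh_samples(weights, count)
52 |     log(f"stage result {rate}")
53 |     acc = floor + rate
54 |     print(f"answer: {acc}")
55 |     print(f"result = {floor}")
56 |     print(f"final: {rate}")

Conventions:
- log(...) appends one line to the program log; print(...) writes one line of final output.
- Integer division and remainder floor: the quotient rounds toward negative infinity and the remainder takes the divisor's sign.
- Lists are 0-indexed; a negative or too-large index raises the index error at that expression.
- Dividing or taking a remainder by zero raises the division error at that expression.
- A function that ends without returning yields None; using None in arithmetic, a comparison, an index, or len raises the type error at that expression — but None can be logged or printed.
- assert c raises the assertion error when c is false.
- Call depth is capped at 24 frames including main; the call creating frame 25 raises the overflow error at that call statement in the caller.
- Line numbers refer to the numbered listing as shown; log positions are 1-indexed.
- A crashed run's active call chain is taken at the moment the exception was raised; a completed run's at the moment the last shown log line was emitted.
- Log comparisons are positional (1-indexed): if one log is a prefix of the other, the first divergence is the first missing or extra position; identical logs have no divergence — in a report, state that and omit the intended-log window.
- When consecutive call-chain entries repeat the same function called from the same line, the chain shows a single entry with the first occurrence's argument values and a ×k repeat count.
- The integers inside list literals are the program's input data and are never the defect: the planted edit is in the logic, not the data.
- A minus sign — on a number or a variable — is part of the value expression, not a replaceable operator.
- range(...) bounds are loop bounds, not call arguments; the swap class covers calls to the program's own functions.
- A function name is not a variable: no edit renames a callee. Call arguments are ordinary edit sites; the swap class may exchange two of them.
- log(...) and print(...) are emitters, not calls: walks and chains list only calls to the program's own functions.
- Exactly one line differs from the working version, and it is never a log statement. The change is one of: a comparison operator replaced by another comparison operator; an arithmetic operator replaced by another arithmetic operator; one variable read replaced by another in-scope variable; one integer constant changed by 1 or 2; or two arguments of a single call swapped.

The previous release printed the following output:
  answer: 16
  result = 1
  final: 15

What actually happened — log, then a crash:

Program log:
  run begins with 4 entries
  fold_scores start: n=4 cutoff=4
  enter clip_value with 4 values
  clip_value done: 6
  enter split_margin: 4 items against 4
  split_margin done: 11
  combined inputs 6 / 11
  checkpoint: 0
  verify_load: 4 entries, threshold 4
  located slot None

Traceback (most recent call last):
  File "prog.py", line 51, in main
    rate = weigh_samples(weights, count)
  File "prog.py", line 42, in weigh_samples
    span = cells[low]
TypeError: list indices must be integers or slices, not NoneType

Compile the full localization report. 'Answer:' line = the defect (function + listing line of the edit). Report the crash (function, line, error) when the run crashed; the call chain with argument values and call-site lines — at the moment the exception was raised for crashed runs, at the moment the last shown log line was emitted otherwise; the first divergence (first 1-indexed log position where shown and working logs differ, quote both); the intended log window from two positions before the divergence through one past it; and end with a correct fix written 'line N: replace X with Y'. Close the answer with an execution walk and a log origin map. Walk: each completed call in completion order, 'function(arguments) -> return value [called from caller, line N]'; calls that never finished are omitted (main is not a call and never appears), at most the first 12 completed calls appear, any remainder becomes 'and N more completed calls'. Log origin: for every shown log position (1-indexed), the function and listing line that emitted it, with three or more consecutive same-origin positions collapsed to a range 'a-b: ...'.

Answer: the defect is in main at line 47.
Key observation: Position 2 is the first bad log line: 'fold_scores start: n=4 cutoff=4' should read 'fold_scores start: n=4 cutoff=5'.
Crash: weigh_samples, line 42, TypeError.
Call chain: main -> weigh_samples([2, 5, 2, 6], 4) (called at line 51).
First divergence: at position 2 the run shows 'fold_scores start: n=4 cutoff=4' where the working version logs 'fold_scores start: n=4 cutoff=5'.
Intended log window:
  1: run begins with 4 entries
  2: fold_scores start: n=4 cutoff=5
  3: enter clip_value with 4 values
Execution walk:
  clip_value([2, 5, 2, 6]) -> 6  [called from fold_scores, line 27]
  split_margin([2, 5, 2, 6], 4) -> 11  [called from fold_scores, line 28]
  fold_scores([2, 5, 2, 6], 4) -> 0  [called from main, line 49]
  verify_load([2, 5, 2, 6], 4) -> None  [called from weigh_samples, line 40]
Log origins:
  1: from main, line 48
  2: from fold_scores, line 26
  3: from clip_value, line 2
  4: from clip_value, line 7
  5: from split_margin, line 11
  6: from split_margin, line 16
  7: from fold_scores, line 29
  8: from main, line 50
  9: from verify_load, line 34
  10: from weigh_samples, line 41
A correct fix: line 47: replace `4` with `5`.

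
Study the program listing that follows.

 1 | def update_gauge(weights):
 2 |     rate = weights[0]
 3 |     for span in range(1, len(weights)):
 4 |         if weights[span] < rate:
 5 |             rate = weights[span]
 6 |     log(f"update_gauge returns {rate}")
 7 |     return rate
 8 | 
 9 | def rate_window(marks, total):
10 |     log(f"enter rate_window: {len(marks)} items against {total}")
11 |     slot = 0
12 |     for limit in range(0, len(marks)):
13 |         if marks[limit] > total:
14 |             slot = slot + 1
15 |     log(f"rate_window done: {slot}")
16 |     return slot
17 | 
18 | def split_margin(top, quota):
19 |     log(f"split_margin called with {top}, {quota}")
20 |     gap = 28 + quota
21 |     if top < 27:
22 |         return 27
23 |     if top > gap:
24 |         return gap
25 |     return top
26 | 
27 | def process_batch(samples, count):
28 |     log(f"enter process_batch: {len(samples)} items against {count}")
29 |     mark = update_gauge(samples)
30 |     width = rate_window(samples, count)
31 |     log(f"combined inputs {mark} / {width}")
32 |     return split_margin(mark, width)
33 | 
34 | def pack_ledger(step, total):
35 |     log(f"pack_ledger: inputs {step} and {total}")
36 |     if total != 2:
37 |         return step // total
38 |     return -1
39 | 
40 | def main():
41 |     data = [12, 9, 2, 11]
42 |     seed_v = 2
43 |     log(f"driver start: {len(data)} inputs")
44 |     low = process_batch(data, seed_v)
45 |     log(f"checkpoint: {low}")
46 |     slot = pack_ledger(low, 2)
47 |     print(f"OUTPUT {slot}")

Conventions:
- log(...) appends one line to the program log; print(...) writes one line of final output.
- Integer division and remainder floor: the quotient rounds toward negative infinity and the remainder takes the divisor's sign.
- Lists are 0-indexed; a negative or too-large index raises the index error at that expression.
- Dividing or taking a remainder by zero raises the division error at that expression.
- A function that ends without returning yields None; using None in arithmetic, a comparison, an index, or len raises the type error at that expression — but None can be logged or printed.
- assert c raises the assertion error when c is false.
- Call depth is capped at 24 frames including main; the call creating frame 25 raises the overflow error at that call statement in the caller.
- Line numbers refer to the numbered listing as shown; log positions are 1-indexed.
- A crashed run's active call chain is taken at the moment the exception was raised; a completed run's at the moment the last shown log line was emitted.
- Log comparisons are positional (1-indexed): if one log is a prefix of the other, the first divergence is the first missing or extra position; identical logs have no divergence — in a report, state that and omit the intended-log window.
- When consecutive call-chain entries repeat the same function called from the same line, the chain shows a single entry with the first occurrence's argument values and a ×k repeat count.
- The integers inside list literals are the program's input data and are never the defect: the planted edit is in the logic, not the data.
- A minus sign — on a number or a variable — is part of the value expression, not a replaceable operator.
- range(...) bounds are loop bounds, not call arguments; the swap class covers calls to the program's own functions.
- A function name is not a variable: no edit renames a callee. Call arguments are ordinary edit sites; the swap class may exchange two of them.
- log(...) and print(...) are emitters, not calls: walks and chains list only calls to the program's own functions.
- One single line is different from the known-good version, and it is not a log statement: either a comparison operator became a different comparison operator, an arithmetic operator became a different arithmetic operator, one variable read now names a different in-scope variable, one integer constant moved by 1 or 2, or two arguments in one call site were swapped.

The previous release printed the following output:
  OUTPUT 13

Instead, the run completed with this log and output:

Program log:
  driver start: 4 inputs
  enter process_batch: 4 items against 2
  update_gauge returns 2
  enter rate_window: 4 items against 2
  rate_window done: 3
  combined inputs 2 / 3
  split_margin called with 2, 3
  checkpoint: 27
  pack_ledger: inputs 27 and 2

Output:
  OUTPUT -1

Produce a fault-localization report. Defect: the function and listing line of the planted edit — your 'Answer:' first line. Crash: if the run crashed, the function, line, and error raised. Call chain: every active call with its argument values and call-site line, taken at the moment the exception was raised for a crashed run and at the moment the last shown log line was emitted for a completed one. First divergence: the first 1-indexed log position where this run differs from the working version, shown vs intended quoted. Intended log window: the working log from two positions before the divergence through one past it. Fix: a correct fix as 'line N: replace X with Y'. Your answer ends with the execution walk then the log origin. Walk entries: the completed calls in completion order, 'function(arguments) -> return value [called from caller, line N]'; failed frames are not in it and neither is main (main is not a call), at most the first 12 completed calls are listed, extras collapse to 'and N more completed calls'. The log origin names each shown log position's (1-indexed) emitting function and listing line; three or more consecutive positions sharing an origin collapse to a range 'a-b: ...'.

Answer: the defect is in pack_ledger at line 36.
Core observation: The logs agree in full; only the final output differs.
Call chain: main -> pack_ledger(27, 2) (called at line 46).
First divergence: none — the logs agree in full.
Execution walk:
  update_gauge([12, 9, 2, 11]) -> 2  [called from process_batch, line 29]
  rate_window([12, 9, 2, 11], 2) -> 3  [called from process_batch, line 30]
  split_margin(2, 3) -> 27  [called from process_batch, line 32]
  process_batch([12, 9, 2, 11], 2) -> 27  [called from main, line 44]
  pack_ledger(27, 2) -> -1  [called from main, line 46]
Origin of each log line:
  1: emitted by main (line 43)
  2: emitted by process_batch (line 28)
  3: emitted by update_gauge (line 6)
  4: emitted by rate_window (line 10)
  5: emitted by rate_window (line 15)
  6: emitted by process_batch (line 31)
  7: emitted by split_margin (line 19)
  8: emitted by main (line 45)
  9: emitted by pack_ledger (line 35)
A correct fix: line 36: replace `2` with `0`.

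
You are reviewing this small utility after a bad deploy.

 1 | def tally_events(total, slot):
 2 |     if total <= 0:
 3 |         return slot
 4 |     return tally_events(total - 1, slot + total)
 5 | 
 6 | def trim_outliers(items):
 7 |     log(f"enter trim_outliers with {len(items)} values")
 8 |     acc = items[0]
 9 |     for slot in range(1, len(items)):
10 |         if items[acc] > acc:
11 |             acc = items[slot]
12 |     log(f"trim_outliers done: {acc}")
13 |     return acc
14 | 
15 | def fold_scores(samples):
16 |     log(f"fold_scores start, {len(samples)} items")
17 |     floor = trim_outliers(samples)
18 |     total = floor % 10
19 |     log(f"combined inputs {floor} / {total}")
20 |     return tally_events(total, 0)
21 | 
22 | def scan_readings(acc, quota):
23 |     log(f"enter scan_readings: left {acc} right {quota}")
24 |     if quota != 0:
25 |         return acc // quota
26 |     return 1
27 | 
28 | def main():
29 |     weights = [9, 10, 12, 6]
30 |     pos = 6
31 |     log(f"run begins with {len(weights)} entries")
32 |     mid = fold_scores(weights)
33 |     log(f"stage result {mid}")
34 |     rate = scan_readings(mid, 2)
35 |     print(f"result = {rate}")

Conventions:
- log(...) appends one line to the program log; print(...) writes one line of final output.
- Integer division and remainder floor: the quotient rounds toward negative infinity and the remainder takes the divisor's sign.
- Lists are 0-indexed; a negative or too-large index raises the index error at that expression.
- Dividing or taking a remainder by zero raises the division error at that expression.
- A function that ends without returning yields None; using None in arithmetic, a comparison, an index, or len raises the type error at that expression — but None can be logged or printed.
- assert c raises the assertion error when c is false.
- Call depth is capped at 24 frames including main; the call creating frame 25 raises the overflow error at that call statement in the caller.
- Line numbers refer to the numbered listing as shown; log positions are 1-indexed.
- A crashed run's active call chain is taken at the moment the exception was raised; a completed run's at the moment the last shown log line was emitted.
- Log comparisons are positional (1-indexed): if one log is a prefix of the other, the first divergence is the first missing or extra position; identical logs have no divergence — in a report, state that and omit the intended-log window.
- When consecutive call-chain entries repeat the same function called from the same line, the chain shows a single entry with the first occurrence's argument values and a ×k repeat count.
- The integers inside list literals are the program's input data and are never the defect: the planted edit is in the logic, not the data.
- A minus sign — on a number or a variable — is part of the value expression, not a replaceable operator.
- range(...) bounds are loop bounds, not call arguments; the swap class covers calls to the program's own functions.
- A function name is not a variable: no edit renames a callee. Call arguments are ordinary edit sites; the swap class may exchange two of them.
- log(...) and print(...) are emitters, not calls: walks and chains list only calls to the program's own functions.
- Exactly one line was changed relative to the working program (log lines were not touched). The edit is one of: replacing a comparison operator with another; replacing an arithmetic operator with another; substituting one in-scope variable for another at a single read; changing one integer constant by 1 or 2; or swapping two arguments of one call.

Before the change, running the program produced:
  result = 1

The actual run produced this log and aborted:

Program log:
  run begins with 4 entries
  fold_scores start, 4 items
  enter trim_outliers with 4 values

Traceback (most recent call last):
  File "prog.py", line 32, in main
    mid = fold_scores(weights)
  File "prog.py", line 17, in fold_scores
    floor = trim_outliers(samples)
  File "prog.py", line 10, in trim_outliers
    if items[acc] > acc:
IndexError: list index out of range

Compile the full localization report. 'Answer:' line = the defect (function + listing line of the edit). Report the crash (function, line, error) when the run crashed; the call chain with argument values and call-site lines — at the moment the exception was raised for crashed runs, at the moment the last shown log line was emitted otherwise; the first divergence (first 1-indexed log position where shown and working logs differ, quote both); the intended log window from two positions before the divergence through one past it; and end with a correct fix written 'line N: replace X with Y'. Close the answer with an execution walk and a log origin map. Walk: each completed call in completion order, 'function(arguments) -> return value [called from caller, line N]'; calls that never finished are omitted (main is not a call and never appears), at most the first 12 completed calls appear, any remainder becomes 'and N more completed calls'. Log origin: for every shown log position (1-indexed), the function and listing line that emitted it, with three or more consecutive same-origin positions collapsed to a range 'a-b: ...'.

Answer: the defect is in trim_outliers at line 10.
Key observation: The shown log is a 3-line prefix of the intended one, whose next entry is 'trim_outliers done: 12'.
Crash: trim_outliers, line 10, IndexError.
Call chain: main -> fold_scores([9, 10, 12, 6]) (called at line 32) -> trim_outliers([9, 10, 12, 6]) (called at line 17).
First divergence: position 4; the shown log stops at 3 lines while the working version next logs 'trim_outliers done: 12'.
Intended log window:
  2: fold_scores start, 4 items
  3: enter trim_outliers with 4 values
  4: trim_outliers done: 12
  5: combined inputs 12 / 2
Execution walk:
  (no call completed)
Log origin:
  1: from main, line 31
  2: from fold_scores, line 16
  3: from trim_outliers, line 7
A correct fix: line 10: replace `items[acc]` with `items[slot]`.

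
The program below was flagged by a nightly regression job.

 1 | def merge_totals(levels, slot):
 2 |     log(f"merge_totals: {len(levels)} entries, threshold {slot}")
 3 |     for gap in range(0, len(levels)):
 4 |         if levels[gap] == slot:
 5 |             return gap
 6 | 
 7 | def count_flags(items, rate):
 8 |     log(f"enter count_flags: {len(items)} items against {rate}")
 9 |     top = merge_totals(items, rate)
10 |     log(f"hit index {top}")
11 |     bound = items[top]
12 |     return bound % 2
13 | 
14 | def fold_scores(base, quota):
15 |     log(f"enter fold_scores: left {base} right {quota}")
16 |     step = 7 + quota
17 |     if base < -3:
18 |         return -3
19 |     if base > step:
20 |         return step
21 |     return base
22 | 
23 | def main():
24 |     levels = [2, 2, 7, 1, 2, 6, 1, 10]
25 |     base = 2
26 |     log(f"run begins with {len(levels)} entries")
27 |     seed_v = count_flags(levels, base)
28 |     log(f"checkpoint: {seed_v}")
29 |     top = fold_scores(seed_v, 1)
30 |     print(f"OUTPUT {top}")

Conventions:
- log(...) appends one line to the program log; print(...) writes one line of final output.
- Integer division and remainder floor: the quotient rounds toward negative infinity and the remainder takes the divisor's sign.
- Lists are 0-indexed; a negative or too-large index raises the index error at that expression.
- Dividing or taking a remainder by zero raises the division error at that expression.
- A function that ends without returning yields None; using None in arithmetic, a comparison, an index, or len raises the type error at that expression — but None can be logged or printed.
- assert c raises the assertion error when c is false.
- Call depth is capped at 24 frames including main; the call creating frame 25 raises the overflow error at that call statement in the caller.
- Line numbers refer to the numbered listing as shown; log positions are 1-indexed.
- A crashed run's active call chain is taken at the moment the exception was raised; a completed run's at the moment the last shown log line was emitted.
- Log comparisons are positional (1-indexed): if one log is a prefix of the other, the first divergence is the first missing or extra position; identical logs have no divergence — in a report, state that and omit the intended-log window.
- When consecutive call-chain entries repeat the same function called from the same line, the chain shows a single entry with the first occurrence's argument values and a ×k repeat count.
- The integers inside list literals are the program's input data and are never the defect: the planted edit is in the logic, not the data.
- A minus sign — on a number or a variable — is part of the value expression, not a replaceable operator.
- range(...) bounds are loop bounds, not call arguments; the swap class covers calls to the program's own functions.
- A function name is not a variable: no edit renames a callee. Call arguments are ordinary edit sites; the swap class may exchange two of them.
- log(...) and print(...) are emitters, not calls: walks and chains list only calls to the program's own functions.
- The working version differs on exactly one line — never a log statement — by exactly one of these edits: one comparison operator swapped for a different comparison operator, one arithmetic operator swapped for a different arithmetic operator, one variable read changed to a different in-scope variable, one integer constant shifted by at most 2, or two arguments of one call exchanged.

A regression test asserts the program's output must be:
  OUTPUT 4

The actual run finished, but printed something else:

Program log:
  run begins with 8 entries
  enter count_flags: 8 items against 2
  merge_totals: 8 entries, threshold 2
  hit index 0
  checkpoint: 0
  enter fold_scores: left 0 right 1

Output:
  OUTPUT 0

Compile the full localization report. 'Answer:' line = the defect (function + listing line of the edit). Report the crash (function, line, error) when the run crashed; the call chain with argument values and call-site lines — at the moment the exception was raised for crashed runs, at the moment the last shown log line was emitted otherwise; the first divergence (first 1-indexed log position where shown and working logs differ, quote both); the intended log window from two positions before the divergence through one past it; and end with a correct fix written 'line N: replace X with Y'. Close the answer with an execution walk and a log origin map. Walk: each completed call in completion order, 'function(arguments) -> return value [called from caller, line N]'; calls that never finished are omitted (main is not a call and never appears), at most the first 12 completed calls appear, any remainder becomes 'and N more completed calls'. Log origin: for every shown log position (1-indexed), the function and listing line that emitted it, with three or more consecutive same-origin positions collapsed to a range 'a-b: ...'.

Answer: the defect is in count_flags at line 12.
Key observation: Position 5 is the first bad log line: 'checkpoint: 0' should read 'checkpoint: 4'.
Call chain: main -> fold_scores(0, 1) (called at line 29).
First divergence: position 5; shown 'checkpoint: 0' vs intended 'checkpoint: 4'.
Intended log window:
  3: merge_totals: 8 entries, threshold 2
  4: hit index 0
  5: checkpoint: 4
  6: enter fold_scores: left 4 right 1
Execution walk:
  merge_totals([2, 2, 7, 1, 2, 6, 1, 10], 2) -> 0  [called from count_flags, line 9]
  count_flags([2, 2, 7, 1, 2, 6, 1, 10], 2) -> 0  [called from main, line 27]
  fold_scores(0, 1) -> 0  [called from main, line 29]
Log origin:
  1: emitted by main (line 26)
  2: emitted by count_flags (line 8)
  3: emitted by merge_totals (line 2)
  4: emitted by count_flags (line 10)
  5: emitted by main (line 28)
  6: emitted by fold_scores (line 15)
A correct fix: line 12: replace `%` with `*`.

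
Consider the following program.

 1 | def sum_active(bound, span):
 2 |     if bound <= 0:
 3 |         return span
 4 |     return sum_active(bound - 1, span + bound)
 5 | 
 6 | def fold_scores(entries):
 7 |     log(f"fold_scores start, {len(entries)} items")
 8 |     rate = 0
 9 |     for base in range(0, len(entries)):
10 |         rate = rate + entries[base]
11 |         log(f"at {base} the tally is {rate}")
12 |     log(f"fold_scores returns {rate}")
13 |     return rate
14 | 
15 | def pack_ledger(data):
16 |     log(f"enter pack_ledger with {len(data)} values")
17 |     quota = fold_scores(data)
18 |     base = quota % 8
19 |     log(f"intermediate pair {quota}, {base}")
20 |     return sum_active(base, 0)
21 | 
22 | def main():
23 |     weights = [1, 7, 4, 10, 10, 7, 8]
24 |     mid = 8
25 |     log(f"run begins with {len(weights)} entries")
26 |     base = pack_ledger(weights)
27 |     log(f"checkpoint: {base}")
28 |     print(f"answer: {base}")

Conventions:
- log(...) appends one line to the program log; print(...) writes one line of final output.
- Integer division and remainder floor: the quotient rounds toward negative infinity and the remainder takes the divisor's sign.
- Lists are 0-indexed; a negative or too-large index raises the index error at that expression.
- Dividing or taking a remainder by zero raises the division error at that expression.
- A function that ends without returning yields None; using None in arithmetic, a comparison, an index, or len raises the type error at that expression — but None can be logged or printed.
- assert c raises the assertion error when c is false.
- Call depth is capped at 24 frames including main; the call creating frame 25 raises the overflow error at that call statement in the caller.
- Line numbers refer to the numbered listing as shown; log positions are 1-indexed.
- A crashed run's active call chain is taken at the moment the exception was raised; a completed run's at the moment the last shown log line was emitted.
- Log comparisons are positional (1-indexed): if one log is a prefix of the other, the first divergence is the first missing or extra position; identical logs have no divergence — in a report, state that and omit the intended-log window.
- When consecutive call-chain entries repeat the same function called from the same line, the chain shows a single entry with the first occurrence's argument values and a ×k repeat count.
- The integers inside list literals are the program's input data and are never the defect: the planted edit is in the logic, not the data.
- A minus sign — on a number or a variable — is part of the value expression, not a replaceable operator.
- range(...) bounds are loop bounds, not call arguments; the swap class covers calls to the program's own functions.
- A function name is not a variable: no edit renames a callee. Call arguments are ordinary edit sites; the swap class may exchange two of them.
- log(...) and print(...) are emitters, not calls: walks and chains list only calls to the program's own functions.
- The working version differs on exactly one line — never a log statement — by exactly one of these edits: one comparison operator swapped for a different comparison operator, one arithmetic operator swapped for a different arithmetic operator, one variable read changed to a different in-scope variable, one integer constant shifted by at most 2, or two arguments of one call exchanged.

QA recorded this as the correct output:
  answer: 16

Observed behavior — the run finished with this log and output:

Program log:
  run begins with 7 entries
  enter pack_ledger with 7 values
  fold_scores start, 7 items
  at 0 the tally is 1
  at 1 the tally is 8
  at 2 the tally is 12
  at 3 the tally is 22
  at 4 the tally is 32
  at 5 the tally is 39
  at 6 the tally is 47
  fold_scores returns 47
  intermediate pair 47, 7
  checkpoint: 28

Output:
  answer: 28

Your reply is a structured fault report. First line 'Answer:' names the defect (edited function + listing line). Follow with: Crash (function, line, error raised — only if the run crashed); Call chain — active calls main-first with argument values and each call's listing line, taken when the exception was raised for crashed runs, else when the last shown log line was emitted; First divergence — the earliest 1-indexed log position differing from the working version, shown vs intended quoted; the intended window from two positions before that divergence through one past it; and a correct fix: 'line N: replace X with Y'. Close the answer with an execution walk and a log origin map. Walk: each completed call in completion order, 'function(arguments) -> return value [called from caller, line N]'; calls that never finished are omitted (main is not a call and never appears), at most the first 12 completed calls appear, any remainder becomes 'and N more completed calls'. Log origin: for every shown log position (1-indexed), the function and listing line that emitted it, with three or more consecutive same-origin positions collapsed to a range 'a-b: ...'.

Answer: the defect is in sum_active at line 4.
Key fact: Everything matches until log position 13, which reads 'checkpoint: 28' in place of 'checkpoint: 16'.
Call chain: main.
First divergence: position 13 — shown 'checkpoint: 28', intended 'checkpoint: 16'.
Intended log window:
  11: fold_scores returns 47
  12: intermediate pair 47, 7
  13: checkpoint: 16
Execution walk:
  fold_scores([1, 7, 4, 10, 10, 7, 8]) -> 47  [called from pack_ledger, line 17]
  sum_active(0, 28) -> 28  [called from sum_active, line 4]
  sum_active(1, 27) -> 28  [called from sum_active, line 4]
  sum_active(2, 25) -> 28  [called from sum_active, line 4]
  sum_active(3, 22) -> 28  [called from sum_active, line 4]
  sum_active(4, 18) -> 28  [called from sum_active, line 4]
  sum_active(5, 13) -> 28  [called from sum_active, line 4]
  sum_active(6, 7) -> 28  [called from sum_active, line 4]
  sum_active(7, 0) -> 28  [called from pack_ledger, line 20]
  pack_ledger([1, 7, 4, 10, 10, 7, 8]) -> 28  [called from main, line 26]
Log origins:
  1: logged in main at line 25
  2: logged in pack_ledger at line 16
  3: logged in fold_scores at line 7
  4-10: logged in fold_scores at line 11
  11: logged in fold_scores at line 12
  12: logged in pack_ledger at line 19
  13: logged in main at line 27
A correct fix: line 4: replace `1` with `2`.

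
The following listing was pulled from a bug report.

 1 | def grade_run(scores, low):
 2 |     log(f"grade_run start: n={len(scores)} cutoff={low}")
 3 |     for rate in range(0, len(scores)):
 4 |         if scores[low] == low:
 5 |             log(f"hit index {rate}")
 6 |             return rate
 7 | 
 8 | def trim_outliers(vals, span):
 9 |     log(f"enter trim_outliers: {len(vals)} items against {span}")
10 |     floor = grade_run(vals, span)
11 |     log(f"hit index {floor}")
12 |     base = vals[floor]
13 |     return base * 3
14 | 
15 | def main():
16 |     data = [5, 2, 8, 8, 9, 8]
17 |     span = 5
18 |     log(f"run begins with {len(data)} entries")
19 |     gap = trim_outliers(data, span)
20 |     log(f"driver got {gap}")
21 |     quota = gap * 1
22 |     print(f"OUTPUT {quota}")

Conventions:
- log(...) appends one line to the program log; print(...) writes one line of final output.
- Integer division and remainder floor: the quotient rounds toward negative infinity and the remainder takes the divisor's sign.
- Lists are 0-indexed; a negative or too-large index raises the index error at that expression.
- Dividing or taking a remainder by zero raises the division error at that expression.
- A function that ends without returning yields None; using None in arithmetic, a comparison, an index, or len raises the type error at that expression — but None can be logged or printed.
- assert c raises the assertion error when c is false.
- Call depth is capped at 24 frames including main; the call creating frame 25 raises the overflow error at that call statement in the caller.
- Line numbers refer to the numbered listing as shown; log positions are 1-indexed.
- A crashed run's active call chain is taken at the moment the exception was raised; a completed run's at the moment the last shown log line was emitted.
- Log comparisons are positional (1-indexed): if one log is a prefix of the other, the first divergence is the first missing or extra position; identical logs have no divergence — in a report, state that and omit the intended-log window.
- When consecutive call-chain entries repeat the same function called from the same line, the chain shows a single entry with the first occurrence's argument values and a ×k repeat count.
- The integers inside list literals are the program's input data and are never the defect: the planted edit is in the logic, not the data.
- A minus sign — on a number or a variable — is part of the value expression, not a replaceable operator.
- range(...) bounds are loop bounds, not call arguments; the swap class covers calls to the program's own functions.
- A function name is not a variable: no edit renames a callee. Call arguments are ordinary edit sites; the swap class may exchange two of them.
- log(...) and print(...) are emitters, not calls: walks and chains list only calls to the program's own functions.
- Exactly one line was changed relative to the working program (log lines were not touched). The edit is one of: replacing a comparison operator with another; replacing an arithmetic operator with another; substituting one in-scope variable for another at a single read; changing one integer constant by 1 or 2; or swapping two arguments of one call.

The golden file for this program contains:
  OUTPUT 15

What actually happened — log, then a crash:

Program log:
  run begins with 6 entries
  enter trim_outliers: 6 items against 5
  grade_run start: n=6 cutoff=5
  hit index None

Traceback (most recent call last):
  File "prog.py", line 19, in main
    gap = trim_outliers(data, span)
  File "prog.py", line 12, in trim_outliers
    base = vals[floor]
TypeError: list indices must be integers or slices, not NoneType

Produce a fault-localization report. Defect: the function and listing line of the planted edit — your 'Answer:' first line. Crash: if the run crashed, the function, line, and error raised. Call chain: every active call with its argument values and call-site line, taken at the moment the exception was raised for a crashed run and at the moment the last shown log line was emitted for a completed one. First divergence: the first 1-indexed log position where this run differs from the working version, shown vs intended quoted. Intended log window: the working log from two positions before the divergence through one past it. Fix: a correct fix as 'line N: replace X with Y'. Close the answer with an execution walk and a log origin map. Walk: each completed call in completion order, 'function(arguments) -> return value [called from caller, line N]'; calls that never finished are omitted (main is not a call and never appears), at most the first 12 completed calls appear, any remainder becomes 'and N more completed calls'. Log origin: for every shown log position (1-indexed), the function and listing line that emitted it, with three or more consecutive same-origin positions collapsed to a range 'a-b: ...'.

Answer: the defect is in grade_run at line 4.
Core observation: Position 4 is the first bad log line: 'hit index None' should read 'hit index 0'.
Crash: trim_outliers, line 12, TypeError.
Call chain: main -> trim_outliers([5, 2, 8, 8, 9, 8], 5) (called at line 19).
First divergence: position 4 — shown 'hit index None', intended 'hit index 0'.
Intended log window:
  2: enter trim_outliers: 6 items against 5
  3: grade_run start: n=6 cutoff=5
  4: hit index 0
  5: hit index 0
Execution walk:
  grade_run([5, 2, 8, 8, 9, 8], 5) -> None  [called from trim_outliers, line 10]
Log origin:
  1: emitted by main (line 18)
  2: emitted by trim_outliers (line 9)
  3: emitted by grade_run (line 2)
  4: emitted by trim_outliers (line 11)
A correct fix: line 4: replace `scores[low]` with `scores[rate]`.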